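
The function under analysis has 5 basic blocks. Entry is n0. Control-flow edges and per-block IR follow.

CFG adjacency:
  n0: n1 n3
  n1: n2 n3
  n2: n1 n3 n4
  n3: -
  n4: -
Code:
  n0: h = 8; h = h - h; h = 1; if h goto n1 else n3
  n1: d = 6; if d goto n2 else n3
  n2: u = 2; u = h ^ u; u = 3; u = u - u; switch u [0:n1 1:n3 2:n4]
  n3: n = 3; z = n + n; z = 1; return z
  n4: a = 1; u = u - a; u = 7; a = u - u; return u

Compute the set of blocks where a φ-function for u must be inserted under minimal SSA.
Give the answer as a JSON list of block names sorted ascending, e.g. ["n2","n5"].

Answer: ["n1", "n3"]

Derivation:
idom tree: n1←n0 n2←n1 n3←n0 n4←n2
Dom at joins:
  n1: preds {n0,n2}: {n0} ∩ {n0,n1,n2} = {n0}; idom=n0
  n3: preds {n0,n1,n2}: {n0} ∩ {n0,n1} ∩ {n0,n1,n2} = {n0}; idom=n0

DF derivation:
  n1←n0: walk · to n0
  n1←n2: walk n2→n1 to n0
  n3←n0: walk · to n0
  n3←n1: walk n1 to n0
  n3←n2: walk n2→n1 to n0
  n0 → ∅
  n1 → {n1,n3}
  n2 → {n1,n3}
  n3 → ∅
  n4 → ∅

φ for u: defs {n2,n4}
  DF⁺ = {n1,n3}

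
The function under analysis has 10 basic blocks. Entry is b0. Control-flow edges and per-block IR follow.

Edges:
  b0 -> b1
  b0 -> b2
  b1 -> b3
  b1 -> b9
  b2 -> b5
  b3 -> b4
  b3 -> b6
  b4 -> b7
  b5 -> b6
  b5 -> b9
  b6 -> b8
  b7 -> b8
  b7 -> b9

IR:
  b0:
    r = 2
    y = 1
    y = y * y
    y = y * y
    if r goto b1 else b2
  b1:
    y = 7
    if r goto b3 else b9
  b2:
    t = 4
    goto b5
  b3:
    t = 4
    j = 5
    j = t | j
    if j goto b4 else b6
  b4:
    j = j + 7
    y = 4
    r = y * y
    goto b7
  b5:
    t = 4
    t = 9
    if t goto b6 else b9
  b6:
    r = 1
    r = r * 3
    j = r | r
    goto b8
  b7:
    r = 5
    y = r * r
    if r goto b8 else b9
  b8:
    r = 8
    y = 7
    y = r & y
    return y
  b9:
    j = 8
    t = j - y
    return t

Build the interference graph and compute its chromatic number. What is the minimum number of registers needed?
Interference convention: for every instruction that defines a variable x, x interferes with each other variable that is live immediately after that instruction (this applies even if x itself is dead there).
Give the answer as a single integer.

Answer: 3

Derivation:
def/use:
  b0: {r,y} / ∅
  b1: {y} / {r}
  b2: {t} / ∅
  b3: {j,t} / ∅
  b4: {j,r,y} / {j}
  b5: {t} / ∅
  b6: {j,r} / ∅
  b7: {r,y} / ∅
  b8: {r,y} / ∅
  b9: {j,t} / {y}

Backward fixpoint:
  live b0: ∅→{r,y}
  live b1: {r}→{y}
  live b2: {y}→{y}
  live b3: ∅→{j}
  live b4: {j}→∅
  live b5: {y}→{y}
  live b6: ∅→∅
  live b7: ∅→{y}
  live b8: ∅→∅
  live b9: {y}→∅

Interfere edges:
  j: {t,y}
  r: {y}
  t: {j,y}
  y: {j,r,t}

Registers:
  {j,t,y} pairwise interfere (3-clique) ⇒ χ ≥ 3
  3-colouring: r0={y}  r1={j,r}  r2={t}
  χ = 3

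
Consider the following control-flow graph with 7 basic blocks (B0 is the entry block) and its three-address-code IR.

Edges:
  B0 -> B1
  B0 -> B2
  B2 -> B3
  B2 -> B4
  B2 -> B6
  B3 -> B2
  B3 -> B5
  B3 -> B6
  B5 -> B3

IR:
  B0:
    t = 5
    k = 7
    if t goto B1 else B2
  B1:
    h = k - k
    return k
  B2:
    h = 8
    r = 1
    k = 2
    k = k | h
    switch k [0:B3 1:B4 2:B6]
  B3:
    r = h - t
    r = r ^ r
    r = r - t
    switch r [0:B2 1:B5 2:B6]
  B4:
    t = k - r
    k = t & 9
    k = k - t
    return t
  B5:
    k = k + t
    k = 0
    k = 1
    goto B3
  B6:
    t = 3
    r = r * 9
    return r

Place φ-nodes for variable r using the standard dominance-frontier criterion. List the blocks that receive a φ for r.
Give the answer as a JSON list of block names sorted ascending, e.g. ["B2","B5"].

idom tree: B1←B0 B2←B0 B3←B2 B4←B2 B5←B3 B6←B2
Join-block Dom:
  B2: preds {B0,B3}: {B0} ∩ {B0,B2,B3} = {B0}; idom=B0
  B3: preds {B2,B5}: {B0,B2} ∩ {B0,B2,B3,B5} = {B0,B2}; idom=B2
  B6: preds {B2,B3}: {B0,B2} ∩ {B0,B2,B3} = {B0,B2}; idom=B2

DF walk-up:
  B2←B0: walk · to B0
  B2←B3: walk B3→B2 to B0
  B3←B2: walk · to B2
  B3←B5: walk B5→B3 to B2
  B6←B2: walk · to B2
  B6←B3: walk B3 to B2
  B0 → ∅
  B1 → ∅
  B2 → {B2}
  B3 → {B2,B3,B6}
  B4 → ∅
  B5 → {B3}
  B6 → ∅

φ for r: defs {B2,B3,B6}
  DF⁺ = {B2,B3,B6}

Answer: ["B2", "B3", "B6"]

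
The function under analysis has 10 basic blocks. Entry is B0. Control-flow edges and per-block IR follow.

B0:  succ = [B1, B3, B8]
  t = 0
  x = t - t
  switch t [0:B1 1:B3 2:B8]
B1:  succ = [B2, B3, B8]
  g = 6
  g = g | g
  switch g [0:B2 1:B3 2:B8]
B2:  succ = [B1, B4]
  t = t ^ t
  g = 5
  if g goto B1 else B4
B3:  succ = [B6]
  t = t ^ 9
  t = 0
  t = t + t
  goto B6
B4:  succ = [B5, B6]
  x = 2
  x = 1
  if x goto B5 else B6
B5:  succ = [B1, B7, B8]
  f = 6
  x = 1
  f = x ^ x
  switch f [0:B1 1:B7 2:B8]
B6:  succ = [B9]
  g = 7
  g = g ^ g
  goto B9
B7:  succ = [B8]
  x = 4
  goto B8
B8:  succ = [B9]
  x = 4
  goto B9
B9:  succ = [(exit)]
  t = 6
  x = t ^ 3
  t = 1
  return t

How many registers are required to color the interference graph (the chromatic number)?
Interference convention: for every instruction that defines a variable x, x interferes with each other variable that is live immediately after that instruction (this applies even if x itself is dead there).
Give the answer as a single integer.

Answer: 2

Derivation:
Per-block:
  B0: def={t,x} ue=∅
  B1: def={g} ue=∅
  B2: def={g,t} ue={t}
  B3: def={t} ue={t}
  B4: def={x} ue=∅
  B5: def={f,x} ue=∅
  B6: def={g} ue=∅
  B7: def={x} ue=∅
  B8: def={x} ue=∅
  B9: def={t,x} ue=∅

Backward fixpoint:
  live B0: ∅→{t}
  live B1: {t}→{t}
  live B2: {t}→{t}
  live B3: {t}→∅
  live B4: {t}→{t}
  live B5: {t}→{t}
  live B6: ∅→∅
  live B7: ∅→∅
  live B8: ∅→∅
  live B9: ∅→∅

Interference:
  f — {t}
  g — {t}
  t — {f,g,x}
  x — {t}

Registers:
  clique {f,t} ⇒ need ≥ 2
  assign f→r1 g→r1 t→r0 x→r1 — no edge inside a register ⇒ χ ≤ 2
  χ = 2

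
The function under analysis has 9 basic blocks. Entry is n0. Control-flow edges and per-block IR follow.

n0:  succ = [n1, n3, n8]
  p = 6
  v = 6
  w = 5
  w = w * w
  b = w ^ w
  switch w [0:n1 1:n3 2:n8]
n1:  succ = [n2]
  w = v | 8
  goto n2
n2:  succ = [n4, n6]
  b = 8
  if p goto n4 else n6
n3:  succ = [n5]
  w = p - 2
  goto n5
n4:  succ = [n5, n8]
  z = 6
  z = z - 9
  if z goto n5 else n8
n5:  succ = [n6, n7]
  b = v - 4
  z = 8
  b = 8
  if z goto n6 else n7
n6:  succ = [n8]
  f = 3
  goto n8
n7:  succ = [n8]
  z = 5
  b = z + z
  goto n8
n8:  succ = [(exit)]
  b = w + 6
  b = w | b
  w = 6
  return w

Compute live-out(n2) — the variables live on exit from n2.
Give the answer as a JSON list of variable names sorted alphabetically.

def/use:
  n0: def={b,p,v,w} ue=∅
  n1: def={w} ue={v}
  n2: def={b} ue={p}
  n3: def={w} ue={p}
  n4: def={z} ue=∅
  n5: def={b,z} ue={v}
  n6: def={f} ue=∅
  n7: def={b,z} ue=∅
  n8: def={b,w} ue={w}

Live sets:
  n0: in=∅ out={p,v,w}
  n1: in={p,v} out={p,v,w}
  n2: in={p,v,w} out={v,w}
  n3: in={p,v} out={v,w}
  n4: in={v,w} out={v,w}
  n5: in={v,w} out={w}
  n6: in={w} out={w}
  n7: in={w} out={w}
  n8: in={w} out=∅

live-out(n2) = ["v", "w"]

Answer: ["v", "w"]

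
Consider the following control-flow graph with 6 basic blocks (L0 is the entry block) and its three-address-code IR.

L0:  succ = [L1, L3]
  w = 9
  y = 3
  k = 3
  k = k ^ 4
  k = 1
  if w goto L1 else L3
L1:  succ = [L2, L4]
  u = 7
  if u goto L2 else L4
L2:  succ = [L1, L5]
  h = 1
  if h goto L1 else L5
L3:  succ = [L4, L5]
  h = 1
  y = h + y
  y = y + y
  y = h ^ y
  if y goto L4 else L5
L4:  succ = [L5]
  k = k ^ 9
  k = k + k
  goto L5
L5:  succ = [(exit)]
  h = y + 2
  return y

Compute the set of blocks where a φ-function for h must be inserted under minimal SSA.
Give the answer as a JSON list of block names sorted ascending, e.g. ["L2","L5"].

Answer: ["L1", "L4", "L5"]

Analysis:
idom tree: L1←L0 L2←L1 L3←L0 L4←L0 L5←L0
Dom at joins:
  L1: preds {L0,L2}: {L0} ∩ {L0,L1,L2} = {L0}; idom=L0
  L4: preds {L1,L3}: {L0,L1} ∩ {L0,L3} = {L0}; idom=L0
  L5: preds {L2,L3,L4}: {L0,L1,L2} ∩ {L0,L3} ∩ {L0,L4} = {L0}; idom=L0

Frontier:
  join L1 pred L0: · stop@L0
  join L1 pred L2: L2→L1 stop@L0
  join L4 pred L1: L1 stop@L0
  join L4 pred L3: L3 stop@L0
  join L5 pred L2: L2→L1 stop@L0
  join L5 pred L3: L3 stop@L0
  join L5 pred L4: L4 stop@L0
  L0: DF=∅
  L1: DF={L1,L4,L5}
  L2: DF={L1,L5}
  L3: DF={L4,L5}
  L4: DF={L5}
  L5: DF=∅

φ for h: defs {L2,L3,L5}
  DF⁺ = {L1,L4,L5}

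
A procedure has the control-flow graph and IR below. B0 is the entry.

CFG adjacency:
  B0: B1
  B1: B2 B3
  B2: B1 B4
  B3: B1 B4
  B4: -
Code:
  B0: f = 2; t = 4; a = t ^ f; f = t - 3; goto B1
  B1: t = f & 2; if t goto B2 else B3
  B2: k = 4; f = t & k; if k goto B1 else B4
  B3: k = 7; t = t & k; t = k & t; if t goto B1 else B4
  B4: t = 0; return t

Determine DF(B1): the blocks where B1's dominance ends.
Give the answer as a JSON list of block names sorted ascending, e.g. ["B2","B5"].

Answer: ["B1"]

Derivation:
idom tree: B1←B0 B2←B1 B3←B1 B4←B1
Dom at joins:
  B1: preds {B0,B2,B3}: {B0} ∩ {B0,B1,B2} ∩ {B0,B1,B3} = {B0}; idom=B0
  B4: preds {B2,B3}: {B0,B1,B2} ∩ {B0,B1,B3} = {B0,B1}; idom=B1

Frontier:
  join B1 pred B0: · stop@B0
  join B1 pred B2: B2→B1 stop@B0
  join B1 pred B3: B3→B1 stop@B0
  join B4 pred B2: B2 stop@B1
  join B4 pred B3: B3 stop@B1
  DF(B0)=∅
  DF(B1)={B1}
  DF(B2)={B1,B4}
  DF(B3)={B1,B4}
  DF(B4)=∅

DF(B1) = ["B1"]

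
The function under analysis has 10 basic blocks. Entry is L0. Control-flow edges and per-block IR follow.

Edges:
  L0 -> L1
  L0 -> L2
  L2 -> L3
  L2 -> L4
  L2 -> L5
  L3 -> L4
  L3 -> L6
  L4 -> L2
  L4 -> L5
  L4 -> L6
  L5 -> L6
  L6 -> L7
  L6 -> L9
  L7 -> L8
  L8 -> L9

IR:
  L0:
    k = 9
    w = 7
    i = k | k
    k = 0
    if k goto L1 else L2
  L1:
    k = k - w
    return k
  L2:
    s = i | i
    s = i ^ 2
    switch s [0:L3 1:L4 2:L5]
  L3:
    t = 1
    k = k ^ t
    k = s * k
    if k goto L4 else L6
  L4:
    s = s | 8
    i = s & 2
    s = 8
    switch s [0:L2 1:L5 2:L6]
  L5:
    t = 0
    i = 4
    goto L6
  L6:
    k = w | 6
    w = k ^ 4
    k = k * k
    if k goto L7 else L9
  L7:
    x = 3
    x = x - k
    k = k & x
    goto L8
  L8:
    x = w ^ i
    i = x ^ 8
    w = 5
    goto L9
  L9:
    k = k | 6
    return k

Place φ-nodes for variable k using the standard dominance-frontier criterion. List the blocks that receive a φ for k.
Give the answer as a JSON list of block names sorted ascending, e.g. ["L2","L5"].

idom tree: L1←L0 L2←L0 L3←L2 L4←L2 L5←L2 L6←L2 L7←L6 L8←L7 L9←L6
Dom at joins:
  L2: preds {L0,L4}: {L0} ∩ {L0,L2,L4} = {L0}; idom=L0
  L4: preds {L2,L3}: {L0,L2} ∩ {L0,L2,L3} = {L0,L2}; idom=L2
  L5: preds {L2,L4}: {L0,L2} ∩ {L0,L2,L4} = {L0,L2}; idom=L2
  L6: preds {L3,L4,L5}: {L0,L2,L3} ∩ {L0,L2,L4} ∩ {L0,L2,L5} = {L0,L2}; idom=L2
  L9: preds {L6,L8}: {L0,L2,L6} ∩ {L0,L2,L6,L7,L8} = {L0,L2,L6}; idom=L6

DF walk-up:
  L2←L0: walk · to L0
  L2←L4: walk L4→L2 to L0
  L4←L2: walk · to L2
  L4←L3: walk L3 to L2
  L5←L2: walk · to L2
  L5←L4: walk L4 to L2
  L6←L3: walk L3 to L2
  L6←L4: walk L4 to L2
  L6←L5: walk L5 to L2
  L9←L6: walk · to L6
  L9←L8: walk L8→L7 to L6
  L0: DF=∅
  L1: DF=∅
  L2: DF={L2}
  L3: DF={L4,L6}
  L4: DF={L2,L5,L6}
  L5: DF={L6}
  L6: DF=∅
  L7: DF={L9}
  L8: DF={L9}
  L9: DF=∅

φ for k: defs {L0,L1,L3,L6,L7,L9}
  DF⁺ = {L2,L4,L5,L6,L9}

Answer: ["L2", "L4", "L5", "L6", "L9"]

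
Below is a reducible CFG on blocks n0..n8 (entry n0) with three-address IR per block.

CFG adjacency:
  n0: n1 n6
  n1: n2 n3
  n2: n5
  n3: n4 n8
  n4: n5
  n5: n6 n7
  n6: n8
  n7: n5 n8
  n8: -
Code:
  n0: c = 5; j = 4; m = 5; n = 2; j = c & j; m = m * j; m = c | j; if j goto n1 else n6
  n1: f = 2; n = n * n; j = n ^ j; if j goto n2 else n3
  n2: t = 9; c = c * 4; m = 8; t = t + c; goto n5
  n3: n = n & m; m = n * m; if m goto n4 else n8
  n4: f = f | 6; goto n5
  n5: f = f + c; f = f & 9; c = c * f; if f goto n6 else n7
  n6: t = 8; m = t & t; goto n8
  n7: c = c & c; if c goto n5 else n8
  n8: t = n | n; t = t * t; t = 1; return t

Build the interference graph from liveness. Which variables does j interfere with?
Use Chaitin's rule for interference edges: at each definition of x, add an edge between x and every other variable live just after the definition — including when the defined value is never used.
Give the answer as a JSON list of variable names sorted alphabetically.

Answer: ["c", "f", "m", "n"]

Derivation:
Per-block:
  n0 def {c,j,m,n} use ∅
  n1 def {f,j,n} use {j,n}
  n2 def {c,m,t} use {c}
  n3 def {m,n} use {m,n}
  n4 def {f} use {f}
  n5 def {c,f} use {c,f}
  n6 def {m,t} use ∅
  n7 def {c} use {c}
  n8 def {t} use {n}

Liveness:
  live n0: ∅→{c,j,m,n}
  live n1: {c,j,m,n}→{c,f,m,n}
  live n2: {c,f,n}→{c,f,n}
  live n3: {c,f,m,n}→{c,f,n}
  live n4: {c,f,n}→{c,f,n}
  live n5: {c,f,n}→{c,f,n}
  live n6: {n}→{n}
  live n7: {c,f,n}→{c,f,n}
  live n8: {n}→∅

Conflict graph:
  c↔{f,j,m,n,t}
  f↔{c,j,m,n,t}
  j↔{c,f,m,n}
  m↔{c,f,j,n,t}
  n↔{c,f,j,m,t}
  t↔{c,f,m,n}

N(j) = ["c", "f", "m", "n"]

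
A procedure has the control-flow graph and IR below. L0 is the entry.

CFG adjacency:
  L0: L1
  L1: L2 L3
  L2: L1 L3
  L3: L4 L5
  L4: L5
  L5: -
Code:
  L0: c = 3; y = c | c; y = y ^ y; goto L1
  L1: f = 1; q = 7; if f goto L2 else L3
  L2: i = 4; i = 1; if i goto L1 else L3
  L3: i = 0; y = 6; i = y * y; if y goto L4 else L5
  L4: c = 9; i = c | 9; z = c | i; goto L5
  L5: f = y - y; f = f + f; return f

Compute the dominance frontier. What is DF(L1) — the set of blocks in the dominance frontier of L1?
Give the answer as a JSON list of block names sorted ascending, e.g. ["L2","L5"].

Answer: ["L1"]

Derivation:
idom tree: L1←L0 L2←L1 L3←L1 L4←L3 L5←L3
Dom at joins:
  L1: preds {L0,L2}: {L0} ∩ {L0,L1,L2} = {L0}; idom=L0
  L3: preds {L1,L2}: {L0,L1} ∩ {L0,L1,L2} = {L0,L1}; idom=L1
  L5: preds {L3,L4}: {L0,L1,L3} ∩ {L0,L1,L3,L4} = {L0,L1,L3}; idom=L3

Frontier:
  join L1 pred L0: · stop@L0
  join L1 pred L2: L2→L1 stop@L0
  join L3 pred L1: · stop@L1
  join L3 pred L2: L2 stop@L1
  join L5 pred L3: · stop@L3
  join L5 pred L4: L4 stop@L3
  DF(L0)=∅
  DF(L1)={L1}
  DF(L2)={L1,L3}
  DF(L3)=∅
  DF(L4)={L5}
  DF(L5)=∅

DF(L1) = ["L1"]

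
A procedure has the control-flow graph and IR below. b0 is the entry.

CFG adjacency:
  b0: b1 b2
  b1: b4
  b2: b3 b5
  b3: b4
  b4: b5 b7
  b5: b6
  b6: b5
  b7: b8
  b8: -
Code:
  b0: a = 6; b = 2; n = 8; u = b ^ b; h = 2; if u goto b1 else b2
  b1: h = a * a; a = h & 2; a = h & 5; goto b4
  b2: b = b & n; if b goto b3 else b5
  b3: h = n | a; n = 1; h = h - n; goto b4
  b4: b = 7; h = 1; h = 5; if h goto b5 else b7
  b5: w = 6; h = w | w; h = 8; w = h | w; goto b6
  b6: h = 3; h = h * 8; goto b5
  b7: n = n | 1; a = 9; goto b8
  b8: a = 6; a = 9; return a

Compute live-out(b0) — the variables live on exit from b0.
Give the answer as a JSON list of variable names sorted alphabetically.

Per-block:
  b0: {a,b,h,n,u} / ∅
  b1: {a,h} / {a}
  b2: {b} / {b,n}
  b3: {h,n} / {a,n}
  b4: {b,h} / ∅
  b5: {h,w} / ∅
  b6: {h} / ∅
  b7: {a,n} / {n}
  b8: {a} / ∅

Backward fixpoint:
  b0: in=∅ out={a,b,n}
  b1: in={a,n} out={n}
  b2: in={a,b,n} out={a,n}
  b3: in={a,n} out={n}
  b4: in={n} out={n}
  b5: in=∅ out=∅
  b6: in=∅ out=∅
  b7: in={n} out=∅
  b8: in=∅ out=∅

live-out(b0) = ["a", "b", "n"]

Answer: ["a", "b", "n"]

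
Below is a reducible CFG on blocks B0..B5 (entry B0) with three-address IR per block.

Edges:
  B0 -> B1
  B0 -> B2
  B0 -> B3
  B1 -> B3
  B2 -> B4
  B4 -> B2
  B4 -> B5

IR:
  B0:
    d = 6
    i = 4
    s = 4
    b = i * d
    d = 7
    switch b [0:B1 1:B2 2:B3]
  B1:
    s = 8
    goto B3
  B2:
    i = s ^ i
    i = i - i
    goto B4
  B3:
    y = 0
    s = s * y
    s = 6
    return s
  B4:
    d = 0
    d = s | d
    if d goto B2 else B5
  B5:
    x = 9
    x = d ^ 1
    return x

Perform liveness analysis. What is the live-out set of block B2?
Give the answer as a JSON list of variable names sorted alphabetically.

Block summaries:
  B0: {b,d,i,s} / ∅
  B1: {s} / ∅
  B2: {i} / {i,s}
  B3: {s,y} / {s}
  B4: {d} / {s}
  B5: {x} / {d}

Live sets:
  B0 li=∅ lo={i,s}
  B1 li=∅ lo={s}
  B2 li={i,s} lo={i,s}
  B3 li={s} lo=∅
  B4 li={i,s} lo={d,i,s}
  B5 li={d} lo=∅

live-out(B2) = ["i", "s"]

Answer: ["i", "s"]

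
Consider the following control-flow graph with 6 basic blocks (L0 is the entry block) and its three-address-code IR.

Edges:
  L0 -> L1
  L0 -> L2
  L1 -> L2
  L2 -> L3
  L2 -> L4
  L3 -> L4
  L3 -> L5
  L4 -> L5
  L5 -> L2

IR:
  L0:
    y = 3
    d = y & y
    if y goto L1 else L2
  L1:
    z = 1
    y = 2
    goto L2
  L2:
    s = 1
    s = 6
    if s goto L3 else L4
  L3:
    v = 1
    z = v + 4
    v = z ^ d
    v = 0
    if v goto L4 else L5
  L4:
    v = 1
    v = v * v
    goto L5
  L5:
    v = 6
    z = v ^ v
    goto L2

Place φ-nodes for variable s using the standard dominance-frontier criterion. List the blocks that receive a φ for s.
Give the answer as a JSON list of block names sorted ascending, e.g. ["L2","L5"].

idom tree: L1←L0 L2←L0 L3←L2 L4←L2 L5←L2
Join-block Dom:
  L2: preds {L0,L1,L5}: {L0} ∩ {L0,L1} ∩ {L0,L2,L5} = {L0}; idom=L0
  L4: preds {L2,L3}: {L0,L2} ∩ {L0,L2,L3} = {L0,L2}; idom=L2
  L5: preds {L3,L4}: {L0,L2,L3} ∩ {L0,L2,L4} = {L0,L2}; idom=L2

DF derivation:
  join L2 pred L0: · stop@L0
  join L2 pred L1: L1 stop@L0
  join L2 pred L5: L5→L2 stop@L0
  join L4 pred L2: · stop@L2
  join L4 pred L3: L3 stop@L2
  join L5 pred L3: L3 stop@L2
  join L5 pred L4: L4 stop@L2
  DF(L0)=∅
  DF(L1)={L2}
  DF(L2)={L2}
  DF(L3)={L4,L5}
  DF(L4)={L5}
  DF(L5)={L2}

φ for s: defs {L2}
  DF⁺ = {L2}

Answer: ["L2"]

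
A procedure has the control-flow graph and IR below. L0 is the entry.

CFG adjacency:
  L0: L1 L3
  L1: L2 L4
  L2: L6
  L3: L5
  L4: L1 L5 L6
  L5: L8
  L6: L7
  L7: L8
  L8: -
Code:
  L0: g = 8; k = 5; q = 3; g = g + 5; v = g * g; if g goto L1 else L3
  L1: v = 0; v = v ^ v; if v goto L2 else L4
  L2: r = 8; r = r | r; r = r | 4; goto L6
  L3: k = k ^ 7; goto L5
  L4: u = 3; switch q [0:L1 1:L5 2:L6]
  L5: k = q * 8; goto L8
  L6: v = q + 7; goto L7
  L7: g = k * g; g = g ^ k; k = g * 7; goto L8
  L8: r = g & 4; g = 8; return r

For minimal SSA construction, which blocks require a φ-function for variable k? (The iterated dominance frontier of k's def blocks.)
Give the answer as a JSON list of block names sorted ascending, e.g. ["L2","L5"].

idom tree: L1←L0 L2←L1 L3←L0 L4←L1 L5←L0 L6←L1 L7←L6 L8←L0
Dom∩ at merges:
  L1: preds {L0,L4}: {L0} ∩ {L0,L1,L4} = {L0}; idom=L0
  L5: preds {L3,L4}: {L0,L3} ∩ {L0,L1,L4} = {L0}; idom=L0
  L6: preds {L2,L4}: {L0,L1,L2} ∩ {L0,L1,L4} = {L0,L1}; idom=L1
  L8: preds {L5,L7}: {L0,L5} ∩ {L0,L1,L6,L7} = {L0}; idom=L0

DF derivation:
  join L1 pred L0: · stop@L0
  join L1 pred L4: L4→L1 stop@L0
  join L5 pred L3: L3 stop@L0
  join L5 pred L4: L4→L1 stop@L0
  join L6 pred L2: L2 stop@L1
  join L6 pred L4: L4 stop@L1
  join L8 pred L5: L5 stop@L0
  join L8 pred L7: L7→L6→L1 stop@L0
  L0: DF=∅
  L1: DF={L1,L5,L8}
  L2: DF={L6}
  L3: DF={L5}
  L4: DF={L1,L5,L6}
  L5: DF={L8}
  L6: DF={L8}
  L7: DF={L8}
  L8: DF=∅

φ for k: defs {L0,L3,L5,L7}
  DF⁺ = {L5,L8}

Answer: ["L5", "L8"]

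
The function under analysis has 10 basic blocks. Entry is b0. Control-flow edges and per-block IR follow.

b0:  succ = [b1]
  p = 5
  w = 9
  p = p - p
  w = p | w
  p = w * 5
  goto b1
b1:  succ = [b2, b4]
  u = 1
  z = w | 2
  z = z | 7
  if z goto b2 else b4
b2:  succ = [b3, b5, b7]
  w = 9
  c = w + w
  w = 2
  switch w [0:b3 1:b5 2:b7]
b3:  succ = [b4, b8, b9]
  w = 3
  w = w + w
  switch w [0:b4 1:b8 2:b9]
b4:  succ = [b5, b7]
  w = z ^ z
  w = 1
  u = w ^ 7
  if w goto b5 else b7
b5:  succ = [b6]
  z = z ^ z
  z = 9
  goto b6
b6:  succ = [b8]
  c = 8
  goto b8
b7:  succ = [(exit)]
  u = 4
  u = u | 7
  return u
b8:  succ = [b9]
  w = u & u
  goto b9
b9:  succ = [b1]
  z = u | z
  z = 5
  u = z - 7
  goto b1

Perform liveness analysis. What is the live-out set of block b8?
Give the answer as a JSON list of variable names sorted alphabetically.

Per-block:
  b0 def {p,w} use ∅
  b1 def {u,z} use {w}
  b2 def {c,w} use ∅
  b3 def {w} use ∅
  b4 def {u,w} use {z}
  b5 def {z} use {z}
  b6 def {c} use ∅
  b7 def {u} use ∅
  b8 def {w} use {u}
  b9 def {u,z} use {u,z}

Backward fixpoint:
  b0 li=∅ lo={w}
  b1 li={w} lo={u,z}
  b2 li={u,z} lo={u,z}
  b3 li={u,z} lo={u,w,z}
  b4 li={z} lo={u,z}
  b5 li={u,z} lo={u,z}
  b6 li={u,z} lo={u,z}
  b7 li=∅ lo=∅
  b8 li={u,z} lo={u,w,z}
  b9 li={u,w,z} lo={w}

live-out(b8) = ["u", "w", "z"]

Answer: ["u", "w", "z"]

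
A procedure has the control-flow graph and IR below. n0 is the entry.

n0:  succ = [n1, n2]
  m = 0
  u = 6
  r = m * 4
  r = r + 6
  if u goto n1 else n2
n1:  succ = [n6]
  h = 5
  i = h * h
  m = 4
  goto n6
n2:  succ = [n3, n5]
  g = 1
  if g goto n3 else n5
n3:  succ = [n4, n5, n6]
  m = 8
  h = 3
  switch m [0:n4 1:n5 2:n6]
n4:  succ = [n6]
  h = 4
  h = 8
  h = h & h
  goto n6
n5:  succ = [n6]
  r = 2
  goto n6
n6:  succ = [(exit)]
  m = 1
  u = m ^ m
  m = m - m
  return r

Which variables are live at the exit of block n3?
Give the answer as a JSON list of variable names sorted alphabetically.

Answer: ["r"]

Working:
def/use:
  n0: {m,r,u} / ∅
  n1: {h,i,m} / ∅
  n2: {g} / ∅
  n3: {h,m} / ∅
  n4: {h} / ∅
  n5: {r} / ∅
  n6: {m,u} / {r}

Live sets:
  n0 li=∅ lo={r}
  n1 li={r} lo={r}
  n2 li={r} lo={r}
  n3 li={r} lo={r}
  n4 li={r} lo={r}
  n5 li=∅ lo={r}
  n6 li={r} lo=∅

live-out(n3) = ["r"]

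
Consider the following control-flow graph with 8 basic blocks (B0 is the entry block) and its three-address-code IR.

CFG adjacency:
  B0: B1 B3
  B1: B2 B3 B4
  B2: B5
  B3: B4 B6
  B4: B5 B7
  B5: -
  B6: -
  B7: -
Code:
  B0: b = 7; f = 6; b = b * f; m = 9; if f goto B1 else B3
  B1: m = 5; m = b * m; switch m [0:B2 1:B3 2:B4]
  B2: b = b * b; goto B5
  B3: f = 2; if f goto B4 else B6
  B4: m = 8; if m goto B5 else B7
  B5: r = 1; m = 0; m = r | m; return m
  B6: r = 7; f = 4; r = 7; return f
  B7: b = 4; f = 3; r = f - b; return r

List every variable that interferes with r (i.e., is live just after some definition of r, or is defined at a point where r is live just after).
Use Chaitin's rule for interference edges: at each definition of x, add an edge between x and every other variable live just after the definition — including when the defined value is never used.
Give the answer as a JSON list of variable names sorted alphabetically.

Block summaries:
  B0: def={b,f,m} ue=∅
  B1: def={m} ue={b}
  B2: def={b} ue={b}
  B3: def={f} ue=∅
  B4: def={m} ue=∅
  B5: def={m,r} ue=∅
  B6: def={f,r} ue=∅
  B7: def={b,f,r} ue=∅

Live sets:
  live B0: ∅→{b}
  live B1: {b}→{b}
  live B2: {b}→∅
  live B3: ∅→∅
  live B4: ∅→∅
  live B5: ∅→∅
  live B6: ∅→∅
  live B7: ∅→∅

Interference:
  b: {f,m}
  f: {b,m,r}
  m: {b,f,r}
  r: {f,m}

N(r) = ["f", "m"]

Answer: ["f", "m"]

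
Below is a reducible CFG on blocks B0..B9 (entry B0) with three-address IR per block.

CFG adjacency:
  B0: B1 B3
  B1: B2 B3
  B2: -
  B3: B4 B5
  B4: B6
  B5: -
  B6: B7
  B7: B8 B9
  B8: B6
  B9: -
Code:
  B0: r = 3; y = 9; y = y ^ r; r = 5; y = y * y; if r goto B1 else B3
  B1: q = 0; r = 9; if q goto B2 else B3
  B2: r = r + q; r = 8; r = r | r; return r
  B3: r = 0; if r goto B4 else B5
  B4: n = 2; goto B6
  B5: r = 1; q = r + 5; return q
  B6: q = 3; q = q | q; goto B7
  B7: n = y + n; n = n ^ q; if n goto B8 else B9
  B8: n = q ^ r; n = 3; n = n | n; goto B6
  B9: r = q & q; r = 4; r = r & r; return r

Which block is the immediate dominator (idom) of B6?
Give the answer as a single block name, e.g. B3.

idom tree: B1←B0 B2←B1 B3←B0 B4←B3 B5←B3 B6←B4 B7←B6 B8←B7 B9←B7
Dom∩ at merges:
  B3: preds {B0,B1}: {B0} ∩ {B0,B1} = {B0}; idom=B0
  B6: preds {B4,B8}: {B0,B3,B4} ∩ {B0,B3,B4,B6,B7,B8} = {B0,B3,B4}; idom=B4

idom(B6) = B4

Answer: B4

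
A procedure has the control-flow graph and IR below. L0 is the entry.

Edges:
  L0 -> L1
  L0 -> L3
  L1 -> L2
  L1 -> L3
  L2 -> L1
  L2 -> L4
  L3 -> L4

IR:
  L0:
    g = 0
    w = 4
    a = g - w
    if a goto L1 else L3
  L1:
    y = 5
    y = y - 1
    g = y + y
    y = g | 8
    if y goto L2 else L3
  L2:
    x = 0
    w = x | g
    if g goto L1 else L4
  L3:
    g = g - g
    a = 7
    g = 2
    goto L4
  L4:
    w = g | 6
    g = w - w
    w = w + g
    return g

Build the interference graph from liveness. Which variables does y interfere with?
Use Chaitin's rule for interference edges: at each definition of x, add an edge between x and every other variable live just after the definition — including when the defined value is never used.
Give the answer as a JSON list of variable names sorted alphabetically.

Answer: ["g"]

Analysis:
Block summaries:
  L0: {a,g,w} / ∅
  L1: {g,y} / ∅
  L2: {w,x} / {g}
  L3: {a,g} / {g}
  L4: {g,w} / {g}

Liveness:
  live L0: ∅→{g}
  live L1: ∅→{g}
  live L2: {g}→{g}
  live L3: {g}→{g}
  live L4: {g}→∅

Interfere edges:
  a: {g}
  g: {a,w,x,y}
  w: {g}
  x: {g}
  y: {g}

N(y) = ["g"]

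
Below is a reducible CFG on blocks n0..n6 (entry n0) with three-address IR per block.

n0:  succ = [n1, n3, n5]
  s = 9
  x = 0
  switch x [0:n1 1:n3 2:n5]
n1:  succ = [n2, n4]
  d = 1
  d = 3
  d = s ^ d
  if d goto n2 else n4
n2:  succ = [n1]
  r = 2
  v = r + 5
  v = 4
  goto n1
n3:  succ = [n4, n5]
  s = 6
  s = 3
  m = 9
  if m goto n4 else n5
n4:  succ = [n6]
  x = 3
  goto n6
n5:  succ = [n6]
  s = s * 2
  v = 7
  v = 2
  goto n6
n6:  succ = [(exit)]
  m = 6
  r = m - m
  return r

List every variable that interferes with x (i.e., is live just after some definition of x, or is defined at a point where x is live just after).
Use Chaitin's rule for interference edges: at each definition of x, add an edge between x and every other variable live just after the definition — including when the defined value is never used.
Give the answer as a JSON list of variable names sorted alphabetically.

Answer: ["s"]

Analysis:
Block summaries:
  n0: def={s,x} ue=∅
  n1: def={d} ue={s}
  n2: def={r,v} ue=∅
  n3: def={m,s} ue=∅
  n4: def={x} ue=∅
  n5: def={s,v} ue={s}
  n6: def={m,r} ue=∅

Backward fixpoint:
  n0: in=∅ out={s}
  n1: in={s} out={s}
  n2: in={s} out={s}
  n3: in=∅ out={s}
  n4: in=∅ out=∅
  n5: in={s} out=∅
  n6: in=∅ out=∅

Interference:
  d — {s}
  m — {s}
  r — {s}
  s — {d,m,r,v,x}
  v — {s}
  x — {s}

N(x) = ["s"]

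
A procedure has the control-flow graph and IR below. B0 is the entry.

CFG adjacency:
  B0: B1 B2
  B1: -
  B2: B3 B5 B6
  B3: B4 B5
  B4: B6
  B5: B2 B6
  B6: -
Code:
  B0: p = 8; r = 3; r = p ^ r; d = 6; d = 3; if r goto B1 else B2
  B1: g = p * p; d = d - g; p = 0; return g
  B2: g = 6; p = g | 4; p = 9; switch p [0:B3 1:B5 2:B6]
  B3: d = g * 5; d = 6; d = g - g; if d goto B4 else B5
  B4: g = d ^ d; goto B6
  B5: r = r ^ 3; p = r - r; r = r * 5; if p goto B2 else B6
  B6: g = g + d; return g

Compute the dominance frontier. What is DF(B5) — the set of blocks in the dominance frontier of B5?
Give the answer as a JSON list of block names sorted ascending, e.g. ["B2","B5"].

Answer: ["B2", "B6"]

Derivation:
idom tree: B1←B0 B2←B0 B3←B2 B4←B3 B5←B2 B6←B2
Dom∩ at merges:
  B2: preds {B0,B5}: {B0} ∩ {B0,B2,B5} = {B0}; idom=B0
  B5: preds {B2,B3}: {B0,B2} ∩ {B0,B2,B3} = {B0,B2}; idom=B2
  B6: preds {B2,B4,B5}: {B0,B2} ∩ {B0,B2,B3,B4} ∩ {B0,B2,B5} = {B0,B2}; idom=B2

Frontier:
  B2←B0: walk · to B0
  B2←B5: walk B5→B2 to B0
  B5←B2: walk · to B2
  B5←B3: walk B3 to B2
  B6←B2: walk · to B2
  B6←B4: walk B4→B3 to B2
  B6←B5: walk B5 to B2
  DF(B0)=∅
  DF(B1)=∅
  DF(B2)={B2}
  DF(B3)={B5,B6}
  DF(B4)={B6}
  DF(B5)={B2,B6}
  DF(B6)=∅

DF(B5) = ["B2", "B6"]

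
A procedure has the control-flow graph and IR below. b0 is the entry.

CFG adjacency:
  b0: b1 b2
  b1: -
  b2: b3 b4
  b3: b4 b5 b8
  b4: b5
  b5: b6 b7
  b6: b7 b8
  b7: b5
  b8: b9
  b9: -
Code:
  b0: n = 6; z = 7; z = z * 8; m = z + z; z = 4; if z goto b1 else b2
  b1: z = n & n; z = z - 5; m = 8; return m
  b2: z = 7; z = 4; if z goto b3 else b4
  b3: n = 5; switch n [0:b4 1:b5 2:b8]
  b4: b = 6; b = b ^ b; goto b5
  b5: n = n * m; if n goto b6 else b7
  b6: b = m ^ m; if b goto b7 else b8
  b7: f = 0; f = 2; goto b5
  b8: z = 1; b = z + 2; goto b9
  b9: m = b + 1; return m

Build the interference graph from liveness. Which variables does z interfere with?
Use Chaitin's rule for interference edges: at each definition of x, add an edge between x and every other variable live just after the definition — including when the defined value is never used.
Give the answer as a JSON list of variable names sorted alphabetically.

def/use:
  b0 def {m,n,z} use ∅
  b1 def {m,z} use {n}
  b2 def {z} use ∅
  b3 def {n} use ∅
  b4 def {b} use ∅
  b5 def {n} use {m,n}
  b6 def {b} use {m}
  b7 def {f} use ∅
  b8 def {b,z} use ∅
  b9 def {m} use {b}

Backward fixpoint:
  b0: in=∅ out={m,n}
  b1: in={n} out=∅
  b2: in={m,n} out={m,n}
  b3: in={m} out={m,n}
  b4: in={m,n} out={m,n}
  b5: in={m,n} out={m,n}
  b6: in={m,n} out={m,n}
  b7: in={m,n} out={m,n}
  b8: in=∅ out={b}
  b9: in={b} out=∅

Interfere edges:
  b↔{m,n}
  f↔{m,n}
  m↔{b,f,n,z}
  n↔{b,f,m,z}
  z↔{m,n}

N(z) = ["m", "n"]

Answer: ["m", "n"]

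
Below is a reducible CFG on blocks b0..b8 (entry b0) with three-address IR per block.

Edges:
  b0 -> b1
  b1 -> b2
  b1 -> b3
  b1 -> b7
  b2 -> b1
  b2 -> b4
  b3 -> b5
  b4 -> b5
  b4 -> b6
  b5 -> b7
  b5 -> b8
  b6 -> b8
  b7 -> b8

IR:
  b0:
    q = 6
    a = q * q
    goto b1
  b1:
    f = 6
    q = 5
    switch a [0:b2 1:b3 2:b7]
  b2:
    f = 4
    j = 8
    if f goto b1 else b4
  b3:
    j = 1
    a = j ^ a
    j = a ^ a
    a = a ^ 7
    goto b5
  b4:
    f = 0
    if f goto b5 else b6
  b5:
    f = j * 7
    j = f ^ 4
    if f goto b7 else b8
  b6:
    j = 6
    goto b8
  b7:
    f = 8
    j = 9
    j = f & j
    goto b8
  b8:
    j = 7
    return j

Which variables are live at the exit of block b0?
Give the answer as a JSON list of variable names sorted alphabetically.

Block summaries:
  b0 def {a,q} use ∅
  b1 def {f,q} use {a}
  b2 def {f,j} use ∅
  b3 def {a,j} use {a}
  b4 def {f} use ∅
  b5 def {f,j} use {j}
  b6 def {j} use ∅
  b7 def {f,j} use ∅
  b8 def {j} use ∅

Backward fixpoint:
  b0: in=∅ out={a}
  b1: in={a} out={a}
  b2: in={a} out={a,j}
  b3: in={a} out={j}
  b4: in={j} out={j}
  b5: in={j} out=∅
  b6: in=∅ out=∅
  b7: in=∅ out=∅
  b8: in=∅ out=∅

live-out(b0) = ["a"]

Answer: ["a"]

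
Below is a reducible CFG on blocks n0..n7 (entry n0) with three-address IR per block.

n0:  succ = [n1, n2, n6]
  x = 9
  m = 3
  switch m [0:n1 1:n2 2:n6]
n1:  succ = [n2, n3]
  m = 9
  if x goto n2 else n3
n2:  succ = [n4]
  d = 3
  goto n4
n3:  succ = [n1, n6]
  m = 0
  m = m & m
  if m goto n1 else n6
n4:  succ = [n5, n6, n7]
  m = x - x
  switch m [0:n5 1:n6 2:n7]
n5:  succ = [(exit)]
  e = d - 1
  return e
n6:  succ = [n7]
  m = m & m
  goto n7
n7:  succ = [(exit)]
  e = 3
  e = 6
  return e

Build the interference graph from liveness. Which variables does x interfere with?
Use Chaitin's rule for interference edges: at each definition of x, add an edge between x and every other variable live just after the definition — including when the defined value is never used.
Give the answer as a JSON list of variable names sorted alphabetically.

Answer: ["d", "m"]

Working:
def/use:
  n0 def {m,x} use ∅
  n1 def {m} use {x}
  n2 def {d} use ∅
  n3 def {m} use ∅
  n4 def {m} use {x}
  n5 def {e} use {d}
  n6 def {m} use {m}
  n7 def {e} use ∅

Liveness:
  live n0: ∅→{m,x}
  live n1: {x}→{x}
  live n2: {x}→{d,x}
  live n3: {x}→{m,x}
  live n4: {d,x}→{d,m}
  live n5: {d}→∅
  live n6: {m}→∅
  live n7: ∅→∅

Interference:
  d: {m,x}
  e: ∅
  m: {d,x}
  x: {d,m}

N(x) = ["d", "m"]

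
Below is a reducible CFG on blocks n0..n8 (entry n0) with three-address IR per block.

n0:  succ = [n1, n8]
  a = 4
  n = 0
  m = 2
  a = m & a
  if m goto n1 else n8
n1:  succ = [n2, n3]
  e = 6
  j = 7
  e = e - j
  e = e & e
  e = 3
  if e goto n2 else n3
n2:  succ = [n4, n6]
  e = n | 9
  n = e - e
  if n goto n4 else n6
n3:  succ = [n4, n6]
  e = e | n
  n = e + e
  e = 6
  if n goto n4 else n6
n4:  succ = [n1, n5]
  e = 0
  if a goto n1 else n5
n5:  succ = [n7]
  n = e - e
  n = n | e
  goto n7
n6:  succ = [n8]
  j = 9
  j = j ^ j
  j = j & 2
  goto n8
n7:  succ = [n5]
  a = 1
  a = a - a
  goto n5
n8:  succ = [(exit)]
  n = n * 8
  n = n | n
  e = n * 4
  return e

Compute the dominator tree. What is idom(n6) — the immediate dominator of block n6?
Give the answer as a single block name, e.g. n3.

idom tree: n1←n0 n2←n1 n3←n1 n4←n1 n5←n4 n6←n1 n7←n5 n8←n0
Dom at joins:
  n1: preds {n0,n4}: {n0} ∩ {n0,n1,n4} = {n0}; idom=n0
  n4: preds {n2,n3}: {n0,n1,n2} ∩ {n0,n1,n3} = {n0,n1}; idom=n1
  n5: preds {n4,n7}: {n0,n1,n4} ∩ {n0,n1,n4,n5,n7} = {n0,n1,n4}; idom=n4
  n6: preds {n2,n3}: {n0,n1,n2} ∩ {n0,n1,n3} = {n0,n1}; idom=n1
  n8: preds {n0,n6}: {n0} ∩ {n0,n1,n6} = {n0}; idom=n0

idom(n6) = n1

Answer: n1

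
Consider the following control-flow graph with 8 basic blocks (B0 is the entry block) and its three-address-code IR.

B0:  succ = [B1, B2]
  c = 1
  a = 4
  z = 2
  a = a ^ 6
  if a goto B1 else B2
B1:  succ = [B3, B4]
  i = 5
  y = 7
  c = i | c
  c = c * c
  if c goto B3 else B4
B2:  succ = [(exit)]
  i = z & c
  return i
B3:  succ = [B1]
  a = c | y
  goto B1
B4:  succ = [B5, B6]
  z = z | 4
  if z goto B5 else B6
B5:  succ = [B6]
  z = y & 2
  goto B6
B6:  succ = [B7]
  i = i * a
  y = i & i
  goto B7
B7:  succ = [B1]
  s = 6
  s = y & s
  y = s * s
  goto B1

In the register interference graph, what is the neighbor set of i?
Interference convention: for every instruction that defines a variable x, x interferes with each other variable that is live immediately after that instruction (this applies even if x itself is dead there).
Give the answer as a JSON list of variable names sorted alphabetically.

Answer: ["a", "c", "y", "z"]

Derivation:
Per-block:
  B0 def {a,c,z} use ∅
  B1 def {c,i,y} use {c}
  B2 def {i} use {c,z}
  B3 def {a} use {c,y}
  B4 def {z} use {z}
  B5 def {z} use {y}
  B6 def {i,y} use {a,i}
  B7 def {s,y} use {y}

Live sets:
  live B0: ∅→{a,c,z}
  live B1: {a,c,z}→{a,c,i,y,z}
  live B2: {c,z}→∅
  live B3: {c,y,z}→{a,c,z}
  live B4: {a,c,i,y,z}→{a,c,i,y,z}
  live B5: {a,c,i,y}→{a,c,i,z}
  live B6: {a,c,i,z}→{a,c,y,z}
  live B7: {a,c,y,z}→{a,c,z}

Interference:
  a↔{c,i,s,y,z}
  c↔{a,i,s,y,z}
  i↔{a,c,y,z}
  s↔{a,c,y,z}
  y↔{a,c,i,s,z}
  z↔{a,c,i,s,y}

N(i) = ["a", "c", "y", "z"]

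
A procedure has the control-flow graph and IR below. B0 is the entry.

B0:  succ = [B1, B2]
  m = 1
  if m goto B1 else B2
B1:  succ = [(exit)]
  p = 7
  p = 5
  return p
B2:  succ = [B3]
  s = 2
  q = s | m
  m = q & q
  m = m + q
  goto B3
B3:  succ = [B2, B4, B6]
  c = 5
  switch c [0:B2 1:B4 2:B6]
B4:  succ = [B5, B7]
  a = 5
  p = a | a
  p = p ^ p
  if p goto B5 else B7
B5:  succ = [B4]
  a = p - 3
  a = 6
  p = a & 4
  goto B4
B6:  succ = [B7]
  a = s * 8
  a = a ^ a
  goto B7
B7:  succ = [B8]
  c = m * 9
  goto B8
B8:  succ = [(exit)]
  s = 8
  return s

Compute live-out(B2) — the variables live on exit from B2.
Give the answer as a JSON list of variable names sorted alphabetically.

Per-block:
  B0 def {m} use ∅
  B1 def {p} use ∅
  B2 def {m,q,s} use {m}
  B3 def {c} use ∅
  B4 def {a,p} use ∅
  B5 def {a,p} use {p}
  B6 def {a} use {s}
  B7 def {c} use {m}
  B8 def {s} use ∅

Backward fixpoint:
  B0 li=∅ lo={m}
  B1 li=∅ lo=∅
  B2 li={m} lo={m,s}
  B3 li={m,s} lo={m,s}
  B4 li={m} lo={m,p}
  B5 li={m,p} lo={m}
  B6 li={m,s} lo={m}
  B7 li={m} lo=∅
  B8 li=∅ lo=∅

live-out(B2) = ["m", "s"]

Answer: ["m", "s"]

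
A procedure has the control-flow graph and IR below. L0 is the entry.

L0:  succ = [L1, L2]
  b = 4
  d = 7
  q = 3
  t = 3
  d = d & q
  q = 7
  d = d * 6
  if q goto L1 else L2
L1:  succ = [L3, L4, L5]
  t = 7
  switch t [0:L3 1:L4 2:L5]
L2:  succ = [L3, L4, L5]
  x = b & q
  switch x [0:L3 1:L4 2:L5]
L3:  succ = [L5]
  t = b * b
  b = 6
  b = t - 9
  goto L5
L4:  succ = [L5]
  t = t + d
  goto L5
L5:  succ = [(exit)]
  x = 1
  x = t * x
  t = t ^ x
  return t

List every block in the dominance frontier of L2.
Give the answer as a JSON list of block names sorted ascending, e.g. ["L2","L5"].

Answer: ["L3", "L4", "L5"]

Analysis:
idom tree: L1←L0 L2←L0 L3←L0 L4←L0 L5←L0
Dom at joins:
  L3: preds {L1,L2}: {L0,L1} ∩ {L0,L2} = {L0}; idom=L0
  L4: preds {L1,L2}: {L0,L1} ∩ {L0,L2} = {L0}; idom=L0
  L5: preds {L1,L2,L3,L4}: {L0,L1} ∩ {L0,L2} ∩ {L0,L3} ∩ {L0,L4} = {L0}; idom=L0

DF derivation:
  join L3 pred L1: L1 stop@L0
  join L3 pred L2: L2 stop@L0
  join L4 pred L1: L1 stop@L0
  join L4 pred L2: L2 stop@L0
  join L5 pred L1: L1 stop@L0
  join L5 pred L2: L2 stop@L0
  join L5 pred L3: L3 stop@L0
  join L5 pred L4: L4 stop@L0
  DF(L0)=∅
  DF(L1)={L3,L4,L5}
  DF(L2)={L3,L4,L5}
  DF(L3)={L5}
  DF(L4)={L5}
  DF(L5)=∅

DF(L2) = ["L3", "L4", "L5"]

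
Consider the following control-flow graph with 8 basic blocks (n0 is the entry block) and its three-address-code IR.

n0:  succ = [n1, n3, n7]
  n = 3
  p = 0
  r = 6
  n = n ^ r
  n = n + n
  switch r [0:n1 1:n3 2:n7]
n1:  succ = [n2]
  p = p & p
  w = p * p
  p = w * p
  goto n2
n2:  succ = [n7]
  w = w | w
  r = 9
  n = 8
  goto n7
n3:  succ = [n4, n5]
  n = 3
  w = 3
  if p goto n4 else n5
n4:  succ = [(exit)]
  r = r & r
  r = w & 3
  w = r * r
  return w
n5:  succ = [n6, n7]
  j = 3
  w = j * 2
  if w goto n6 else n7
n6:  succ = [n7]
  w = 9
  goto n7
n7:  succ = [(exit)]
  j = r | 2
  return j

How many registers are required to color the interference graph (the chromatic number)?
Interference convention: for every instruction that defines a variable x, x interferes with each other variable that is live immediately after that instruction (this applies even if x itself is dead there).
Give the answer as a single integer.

Answer: 3

Derivation:
Block summaries:
  n0 def {n,p,r} use ∅
  n1 def {p,w} use {p}
  n2 def {n,r,w} use {w}
  n3 def {n,w} use {p}
  n4 def {r,w} use {r,w}
  n5 def {j,w} use ∅
  n6 def {w} use ∅
  n7 def {j} use {r}

Backward fixpoint:
  n0 li=∅ lo={p,r}
  n1 li={p} lo={w}
  n2 li={w} lo={r}
  n3 li={p,r} lo={r,w}
  n4 li={r,w} lo=∅
  n5 li={r} lo={r}
  n6 li={r} lo={r}
  n7 li={r} lo=∅

Interfere edges:
  j↔{r}
  n↔{p,r}
  p↔{n,r,w}
  r↔{j,n,p,w}
  w↔{p,r}

Colouring:
  lower bound: {n,p,r} mutually conflict ⇒ χ ≥ 3
  3-colouring: R0={r}  R1={j,p}  R2={n,w}
  χ = 3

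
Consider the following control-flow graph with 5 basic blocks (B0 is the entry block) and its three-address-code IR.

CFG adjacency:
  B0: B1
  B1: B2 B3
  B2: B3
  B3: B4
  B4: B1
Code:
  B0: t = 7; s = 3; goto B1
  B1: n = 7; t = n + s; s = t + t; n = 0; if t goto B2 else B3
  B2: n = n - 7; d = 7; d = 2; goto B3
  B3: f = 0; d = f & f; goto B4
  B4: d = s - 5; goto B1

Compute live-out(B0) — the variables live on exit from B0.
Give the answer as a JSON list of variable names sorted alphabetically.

Answer: ["s"]

Derivation:
def/use:
  B0: def={s,t} ue=∅
  B1: def={n,s,t} ue={s}
  B2: def={d,n} ue={n}
  B3: def={d,f} ue=∅
  B4: def={d} ue={s}

Live sets:
  B0 li=∅ lo={s}
  B1 li={s} lo={n,s}
  B2 li={n,s} lo={s}
  B3 li={s} lo={s}
  B4 li={s} lo={s}

live-out(B0) = ["s"]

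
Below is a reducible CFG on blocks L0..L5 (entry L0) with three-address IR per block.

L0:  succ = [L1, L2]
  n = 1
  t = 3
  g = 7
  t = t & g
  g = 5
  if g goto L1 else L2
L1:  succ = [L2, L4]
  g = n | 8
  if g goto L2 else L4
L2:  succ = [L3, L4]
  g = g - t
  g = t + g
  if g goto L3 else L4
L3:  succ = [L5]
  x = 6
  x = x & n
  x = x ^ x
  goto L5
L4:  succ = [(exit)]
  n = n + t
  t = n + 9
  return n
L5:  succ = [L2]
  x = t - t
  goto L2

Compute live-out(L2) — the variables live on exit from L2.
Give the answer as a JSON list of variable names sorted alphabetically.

Block summaries:
  L0: def={g,n,t} ue=∅
  L1: def={g} ue={n}
  L2: def={g} ue={g,t}
  L3: def={x} ue={n}
  L4: def={n,t} ue={n,t}
  L5: def={x} ue={t}

Liveness:
  L0 li=∅ lo={g,n,t}
  L1 li={n,t} lo={g,n,t}
  L2 li={g,n,t} lo={g,n,t}
  L3 li={g,n,t} lo={g,n,t}
  L4 li={n,t} lo=∅
  L5 li={g,n,t} lo={g,n,t}

live-out(L2) = ["g", "n", "t"]

Answer: ["g", "n", "t"]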